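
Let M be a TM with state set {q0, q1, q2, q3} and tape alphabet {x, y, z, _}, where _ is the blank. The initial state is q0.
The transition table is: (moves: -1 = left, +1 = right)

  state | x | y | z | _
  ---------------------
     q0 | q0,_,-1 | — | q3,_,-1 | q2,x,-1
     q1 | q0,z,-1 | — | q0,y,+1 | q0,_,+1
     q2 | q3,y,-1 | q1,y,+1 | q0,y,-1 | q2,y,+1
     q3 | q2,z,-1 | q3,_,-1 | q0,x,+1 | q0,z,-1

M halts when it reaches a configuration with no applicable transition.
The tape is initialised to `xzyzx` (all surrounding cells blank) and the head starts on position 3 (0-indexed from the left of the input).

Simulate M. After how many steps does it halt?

state=q0 head=3 tape=_xzy[z]x   (q0,z)→(q3,_,-1)
state=q3 head=2 tape=_xz[y]_x   (q3,y)→(q3,_,-1)
state=q3 head=1 tape=_x[z]__x   (q3,z)→(q0,x,+1)
state=q0 head=2 tape=_xx[_]_x   (q0,_)→(q2,x,-1)
state=q2 head=1 tape=_x[x]x_x   (q2,x)→(q3,y,-1)
state=q3 head=0 tape=_[x]yx_x   (q3,x)→(q2,z,-1)
state=q2 head=-1 tape=[_]zyx_x   (q2,_)→(q2,y,+1)
state=q2 head=0 tape=y[z]yx_x   (q2,z)→(q0,y,-1)
state=q0 head=-1 tape=[y]yyx_x
M halts after 8 transitions.

8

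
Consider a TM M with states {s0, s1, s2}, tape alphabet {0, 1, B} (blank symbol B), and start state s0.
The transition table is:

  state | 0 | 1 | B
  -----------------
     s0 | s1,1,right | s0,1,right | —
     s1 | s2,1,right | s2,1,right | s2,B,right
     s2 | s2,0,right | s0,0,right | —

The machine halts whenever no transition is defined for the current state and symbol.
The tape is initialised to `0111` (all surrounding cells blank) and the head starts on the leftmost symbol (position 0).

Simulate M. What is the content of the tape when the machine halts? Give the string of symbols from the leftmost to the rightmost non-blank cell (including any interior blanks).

s0 | [0]111B   read 0 → write 1, move right, go to s1
s1 | 1[1]11B   read 1 → write 1, move right, go to s2
s2 | 11[1]1B   read 1 → write 0, move right, go to s0
s0 | 110[1]B   read 1 → write 1, move right, go to s0
s0 | 1101[B]
The non-blank tape span at halt is 1101.

1101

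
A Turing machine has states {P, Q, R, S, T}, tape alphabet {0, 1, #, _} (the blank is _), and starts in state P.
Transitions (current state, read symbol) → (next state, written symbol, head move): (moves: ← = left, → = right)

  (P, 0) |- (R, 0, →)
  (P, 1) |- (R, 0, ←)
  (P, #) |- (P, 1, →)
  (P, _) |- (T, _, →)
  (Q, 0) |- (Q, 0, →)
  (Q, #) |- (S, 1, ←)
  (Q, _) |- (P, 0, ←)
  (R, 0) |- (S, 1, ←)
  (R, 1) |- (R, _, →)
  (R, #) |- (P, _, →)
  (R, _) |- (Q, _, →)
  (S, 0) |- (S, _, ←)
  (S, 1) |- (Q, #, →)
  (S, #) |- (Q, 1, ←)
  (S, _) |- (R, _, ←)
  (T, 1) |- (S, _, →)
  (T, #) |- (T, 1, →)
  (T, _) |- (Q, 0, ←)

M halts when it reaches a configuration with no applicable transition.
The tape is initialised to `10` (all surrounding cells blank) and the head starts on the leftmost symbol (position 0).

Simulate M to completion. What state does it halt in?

P | __[1]0_   read 1 → write 0, move ←, go to R
R | _[_]00_   read _ → write _, move →, go to Q
Q | __[0]0_   read 0 → write 0, move →, go to Q
Q | __0[0]_   read 0 → write 0, move →, go to Q
Q | __00[_]   read _ → write 0, move ←, go to P
P | __0[0]0   read 0 → write 0, move →, go to R
R | __00[0]   read 0 → write 1, move ←, go to S
S | __0[0]1   read 0 → write _, move ←, go to S
S | __[0]_1   read 0 → write _, move ←, go to S
S | _[_]__1   read _ → write _, move ←, go to R
R | [_]___1   read _ → write _, move →, go to Q
Q | _[_]__1   read _ → write 0, move ←, go to P
P | [_]0__1   read _ → write _, move →, go to T
T | _[0]__1
No transition is defined for (T, 0); M halts in state T.

T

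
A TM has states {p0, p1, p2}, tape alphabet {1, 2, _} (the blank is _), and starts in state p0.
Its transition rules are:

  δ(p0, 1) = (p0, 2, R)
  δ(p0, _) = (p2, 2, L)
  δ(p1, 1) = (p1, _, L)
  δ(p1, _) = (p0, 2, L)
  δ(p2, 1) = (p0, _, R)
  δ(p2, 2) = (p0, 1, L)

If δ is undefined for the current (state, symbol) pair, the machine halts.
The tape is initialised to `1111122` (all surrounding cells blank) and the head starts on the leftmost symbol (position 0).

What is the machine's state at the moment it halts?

p0

state=p0 head=0 tape=[1]111122   (p0,1)→(p0,2,R)
state=p0 head=1 tape=2[1]11122   (p0,1)→(p0,2,R)
state=p0 head=2 tape=22[1]1122   (p0,1)→(p0,2,R)
state=p0 head=3 tape=222[1]122   (p0,1)→(p0,2,R)
state=p0 head=4 tape=2222[1]22   (p0,1)→(p0,2,R)
state=p0 head=5 tape=22222[2]2
No transition is defined for (p0, 2); M halts in state p0.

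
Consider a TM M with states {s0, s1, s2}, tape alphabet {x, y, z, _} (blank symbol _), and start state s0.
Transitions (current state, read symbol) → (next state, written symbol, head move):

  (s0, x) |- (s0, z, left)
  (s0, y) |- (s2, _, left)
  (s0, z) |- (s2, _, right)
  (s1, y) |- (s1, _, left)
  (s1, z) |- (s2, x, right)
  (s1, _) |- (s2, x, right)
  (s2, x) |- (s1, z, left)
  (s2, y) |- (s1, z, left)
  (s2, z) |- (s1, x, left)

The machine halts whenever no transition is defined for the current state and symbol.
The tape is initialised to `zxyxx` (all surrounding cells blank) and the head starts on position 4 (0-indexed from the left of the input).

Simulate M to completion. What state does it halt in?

s1

s0 | zxyx[x]   read x → write z, move left, go to s0
s0 | zxy[x]z   read x → write z, move left, go to s0
s0 | zx[y]zz   read y → write _, move left, go to s2
s2 | z[x]_zz   read x → write z, move left, go to s1
s1 | [z]z_zz   read z → write x, move right, go to s2
s2 | x[z]_zz   read z → write x, move left, go to s1
s1 | [x]x_zz
No transition is defined for (s1, x); M halts in state s1.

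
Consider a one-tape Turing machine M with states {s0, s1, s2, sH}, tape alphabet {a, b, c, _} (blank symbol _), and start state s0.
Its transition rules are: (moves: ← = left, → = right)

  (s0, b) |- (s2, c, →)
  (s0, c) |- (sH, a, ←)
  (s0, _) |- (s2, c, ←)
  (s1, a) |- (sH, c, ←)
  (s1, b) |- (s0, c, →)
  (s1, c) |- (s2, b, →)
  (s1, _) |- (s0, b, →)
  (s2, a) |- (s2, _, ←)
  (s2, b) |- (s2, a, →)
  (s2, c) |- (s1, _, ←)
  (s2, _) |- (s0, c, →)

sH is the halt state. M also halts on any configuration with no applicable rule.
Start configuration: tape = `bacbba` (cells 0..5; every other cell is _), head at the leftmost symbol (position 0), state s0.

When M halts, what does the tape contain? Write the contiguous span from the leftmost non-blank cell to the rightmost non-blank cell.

s0 | __[b]acbba   read b → write c, move →, go to s2
s2 | __c[a]cbba   read a → write _, move ←, go to s2
s2 | __[c]_cbba   read c → write _, move ←, go to s1
s1 | _[_]__cbba   read _ → write b, move →, go to s0
s0 | _b[_]_cbba   read _ → write c, move ←, go to s2
s2 | _[b]c_cbba   read b → write a, move →, go to s2
s2 | _a[c]_cbba   read c → write _, move ←, go to s1
s1 | _[a]__cbba   read a → write c, move ←, go to sH
sH | [_]c__cbba
The non-blank tape span at halt is c__cbba.

c__cbba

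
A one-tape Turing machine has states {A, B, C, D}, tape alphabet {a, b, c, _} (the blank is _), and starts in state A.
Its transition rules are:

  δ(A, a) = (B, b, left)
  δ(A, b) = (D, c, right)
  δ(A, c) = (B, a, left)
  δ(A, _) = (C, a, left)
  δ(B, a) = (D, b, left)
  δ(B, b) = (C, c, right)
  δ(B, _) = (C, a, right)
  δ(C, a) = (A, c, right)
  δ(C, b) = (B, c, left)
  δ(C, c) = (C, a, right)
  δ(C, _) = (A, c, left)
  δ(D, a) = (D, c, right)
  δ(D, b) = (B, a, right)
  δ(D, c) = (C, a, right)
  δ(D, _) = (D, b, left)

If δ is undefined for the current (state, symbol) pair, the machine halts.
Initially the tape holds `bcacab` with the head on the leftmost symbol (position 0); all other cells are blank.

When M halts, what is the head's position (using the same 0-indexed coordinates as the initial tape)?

2

A | [b]cacab   read b → write c, move right, go to D
D | c[c]acab   read c → write a, move right, go to C
C | ca[a]cab   read a → write c, move right, go to A
A | cac[c]ab   read c → write a, move left, go to B
B | ca[c]aab
At halt the head is at cell 2.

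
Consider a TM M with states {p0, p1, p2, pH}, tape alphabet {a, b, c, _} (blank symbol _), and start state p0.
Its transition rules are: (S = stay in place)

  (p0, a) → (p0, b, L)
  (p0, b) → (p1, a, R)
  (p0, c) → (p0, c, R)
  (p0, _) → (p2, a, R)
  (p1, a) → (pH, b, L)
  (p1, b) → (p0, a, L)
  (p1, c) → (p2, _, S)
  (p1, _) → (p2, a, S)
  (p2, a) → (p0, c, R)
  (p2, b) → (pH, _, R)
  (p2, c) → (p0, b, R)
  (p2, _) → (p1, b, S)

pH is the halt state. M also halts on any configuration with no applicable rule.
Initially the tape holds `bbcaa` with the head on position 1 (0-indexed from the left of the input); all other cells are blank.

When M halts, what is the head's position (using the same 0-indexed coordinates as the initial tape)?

p0 | _b[b]caa   read b → write a, move R, go to p1
p1 | _ba[c]aa   read c → write _, move S, go to p2
p2 | _ba[_]aa   read _ → write b, move S, go to p1
p1 | _ba[b]aa   read b → write a, move L, go to p0
p0 | _b[a]aaa   read a → write b, move L, go to p0
p0 | _[b]baaa   read b → write a, move R, go to p1
p1 | _a[b]aaa   read b → write a, move L, go to p0
p0 | _[a]aaaa   read a → write b, move L, go to p0
p0 | [_]baaaa   read _ → write a, move R, go to p2
p2 | a[b]aaaa   read b → write _, move R, go to pH
pH | a_[a]aaa
At halt the head is at cell 1.

1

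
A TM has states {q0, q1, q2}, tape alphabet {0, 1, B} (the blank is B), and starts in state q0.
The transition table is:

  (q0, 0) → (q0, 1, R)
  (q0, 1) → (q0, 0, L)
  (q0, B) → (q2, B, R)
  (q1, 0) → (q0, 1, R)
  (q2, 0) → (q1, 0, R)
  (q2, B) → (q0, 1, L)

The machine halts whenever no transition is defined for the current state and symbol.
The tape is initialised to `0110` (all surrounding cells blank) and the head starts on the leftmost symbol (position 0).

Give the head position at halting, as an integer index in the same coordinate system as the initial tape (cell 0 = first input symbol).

5

state=q0 head=0 tape=B[0]110BB   (q0,0)→(q0,1,R)
state=q0 head=1 tape=B1[1]10BB   (q0,1)→(q0,0,L)
state=q0 head=0 tape=B[1]010BB   (q0,1)→(q0,0,L)
state=q0 head=-1 tape=[B]0010BB   (q0,B)→(q2,B,R)
state=q2 head=0 tape=B[0]010BB   (q2,0)→(q1,0,R)
state=q1 head=1 tape=B0[0]10BB   (q1,0)→(q0,1,R)
state=q0 head=2 tape=B01[1]0BB   (q0,1)→(q0,0,L)
state=q0 head=1 tape=B0[1]00BB   (q0,1)→(q0,0,L)
state=q0 head=0 tape=B[0]000BB   (q0,0)→(q0,1,R)
state=q0 head=1 tape=B1[0]00BB   (q0,0)→(q0,1,R)
state=q0 head=2 tape=B11[0]0BB   (q0,0)→(q0,1,R)
state=q0 head=3 tape=B111[0]BB   (q0,0)→(q0,1,R)
state=q0 head=4 tape=B1111[B]B   (q0,B)→(q2,B,R)
state=q2 head=5 tape=B1111B[B]   (q2,B)→(q0,1,L)
state=q0 head=4 tape=B1111[B]1   (q0,B)→(q2,B,R)
state=q2 head=5 tape=B1111B[1]
At halt the head is at cell 5.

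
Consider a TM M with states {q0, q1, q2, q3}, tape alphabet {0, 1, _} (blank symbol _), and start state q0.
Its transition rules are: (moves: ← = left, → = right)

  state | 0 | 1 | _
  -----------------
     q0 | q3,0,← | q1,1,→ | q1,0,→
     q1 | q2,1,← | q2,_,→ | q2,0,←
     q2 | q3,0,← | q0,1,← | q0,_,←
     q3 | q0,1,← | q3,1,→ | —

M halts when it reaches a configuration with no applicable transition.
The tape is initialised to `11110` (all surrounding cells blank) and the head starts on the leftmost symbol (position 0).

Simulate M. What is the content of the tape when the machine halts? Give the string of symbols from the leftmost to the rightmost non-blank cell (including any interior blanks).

q0 | [1]1110   read 1 → write 1, move →, go to q1
q1 | 1[1]110   read 1 → write _, move →, go to q2
q2 | 1_[1]10   read 1 → write 1, move ←, go to q0
q0 | 1[_]110   read _ → write 0, move →, go to q1
q1 | 10[1]10   read 1 → write _, move →, go to q2
q2 | 10_[1]0   read 1 → write 1, move ←, go to q0
q0 | 10[_]10   read _ → write 0, move →, go to q1
q1 | 100[1]0   read 1 → write _, move →, go to q2
q2 | 100_[0]   read 0 → write 0, move ←, go to q3
q3 | 100[_]0
The non-blank tape span at halt is 100_0.

100_0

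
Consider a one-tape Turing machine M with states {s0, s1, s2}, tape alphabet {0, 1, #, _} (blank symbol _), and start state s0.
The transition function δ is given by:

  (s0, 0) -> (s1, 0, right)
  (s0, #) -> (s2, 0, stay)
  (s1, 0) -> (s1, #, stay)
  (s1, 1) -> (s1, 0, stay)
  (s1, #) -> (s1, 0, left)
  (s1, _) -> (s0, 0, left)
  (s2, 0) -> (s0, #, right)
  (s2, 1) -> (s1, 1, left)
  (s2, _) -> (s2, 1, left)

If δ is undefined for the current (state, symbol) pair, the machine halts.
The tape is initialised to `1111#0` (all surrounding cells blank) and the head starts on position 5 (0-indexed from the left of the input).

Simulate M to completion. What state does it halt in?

state=s0 head=5 tape=__1111#[0]_   (s0,0)→(s1,0,right)
state=s1 head=6 tape=__1111#0[_]   (s1,_)→(s0,0,left)
state=s0 head=5 tape=__1111#[0]0   (s0,0)→(s1,0,right)
state=s1 head=6 tape=__1111#0[0]   (s1,0)→(s1,#,stay)
state=s1 head=6 tape=__1111#0[#]   (s1,#)→(s1,0,left)
state=s1 head=5 tape=__1111#[0]0   (s1,0)→(s1,#,stay)
state=s1 head=5 tape=__1111#[#]0   (s1,#)→(s1,0,left)
state=s1 head=4 tape=__1111[#]00   (s1,#)→(s1,0,left)
state=s1 head=3 tape=__111[1]000   (s1,1)→(s1,0,stay)
state=s1 head=3 tape=__111[0]000   (s1,0)→(s1,#,stay)
state=s1 head=3 tape=__111[#]000   (s1,#)→(s1,0,left)
state=s1 head=2 tape=__11[1]0000   (s1,1)→(s1,0,stay)
state=s1 head=2 tape=__11[0]0000   (s1,0)→(s1,#,stay)
state=s1 head=2 tape=__11[#]0000   (s1,#)→(s1,0,left)
state=s1 head=1 tape=__1[1]00000   (s1,1)→(s1,0,stay)
state=s1 head=1 tape=__1[0]00000   (s1,0)→(s1,#,stay)
state=s1 head=1 tape=__1[#]00000   (s1,#)→(s1,0,left)
state=s1 head=0 tape=__[1]000000   (s1,1)→(s1,0,stay)
state=s1 head=0 tape=__[0]000000   (s1,0)→(s1,#,stay)
state=s1 head=0 tape=__[#]000000   (s1,#)→(s1,0,left)
state=s1 head=-1 tape=_[_]0000000   (s1,_)→(s0,0,left)
state=s0 head=-2 tape=[_]00000000
No transition is defined for (s0, _); M halts in state s0.

s0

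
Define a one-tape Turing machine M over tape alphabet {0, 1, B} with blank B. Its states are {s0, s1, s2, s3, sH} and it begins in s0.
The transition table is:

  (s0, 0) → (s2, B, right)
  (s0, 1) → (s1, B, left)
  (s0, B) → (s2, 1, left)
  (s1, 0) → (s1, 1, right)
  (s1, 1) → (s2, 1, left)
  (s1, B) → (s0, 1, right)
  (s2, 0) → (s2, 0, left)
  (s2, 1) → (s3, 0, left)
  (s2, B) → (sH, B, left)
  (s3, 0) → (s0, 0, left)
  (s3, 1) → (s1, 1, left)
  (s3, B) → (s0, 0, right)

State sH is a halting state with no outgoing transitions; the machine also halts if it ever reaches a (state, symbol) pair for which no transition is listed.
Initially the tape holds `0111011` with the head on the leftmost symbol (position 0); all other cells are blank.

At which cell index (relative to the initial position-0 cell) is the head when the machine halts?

state=s0 head=0 tape=[0]111011   (s0,0)→(s2,B,right)
state=s2 head=1 tape=B[1]11011   (s2,1)→(s3,0,left)
state=s3 head=0 tape=[B]011011   (s3,B)→(s0,0,right)
state=s0 head=1 tape=0[0]11011   (s0,0)→(s2,B,right)
state=s2 head=2 tape=0B[1]1011   (s2,1)→(s3,0,left)
state=s3 head=1 tape=0[B]01011   (s3,B)→(s0,0,right)
state=s0 head=2 tape=00[0]1011   (s0,0)→(s2,B,right)
state=s2 head=3 tape=00B[1]011   (s2,1)→(s3,0,left)
state=s3 head=2 tape=00[B]0011   (s3,B)→(s0,0,right)
state=s0 head=3 tape=000[0]011   (s0,0)→(s2,B,right)
state=s2 head=4 tape=000B[0]11   (s2,0)→(s2,0,left)
state=s2 head=3 tape=000[B]011   (s2,B)→(sH,B,left)
state=sH head=2 tape=00[0]B011
At halt the head is at cell 2.

2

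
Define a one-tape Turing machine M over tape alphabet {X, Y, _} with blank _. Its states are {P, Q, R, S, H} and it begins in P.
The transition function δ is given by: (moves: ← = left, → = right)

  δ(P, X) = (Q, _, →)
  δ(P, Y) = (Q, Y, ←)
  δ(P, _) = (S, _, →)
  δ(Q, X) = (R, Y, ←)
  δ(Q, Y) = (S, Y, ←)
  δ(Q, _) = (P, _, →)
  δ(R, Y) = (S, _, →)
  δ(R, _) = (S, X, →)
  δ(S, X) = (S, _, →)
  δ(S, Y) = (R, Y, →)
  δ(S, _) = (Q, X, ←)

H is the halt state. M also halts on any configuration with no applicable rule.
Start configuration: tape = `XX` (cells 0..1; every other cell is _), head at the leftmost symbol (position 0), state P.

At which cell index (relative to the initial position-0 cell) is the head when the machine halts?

P | [X]X__   read X → write _, move →, go to Q
Q | _[X]__   read X → write Y, move ←, go to R
R | [_]Y__   read _ → write X, move →, go to S
S | X[Y]__   read Y → write Y, move →, go to R
R | XY[_]_   read _ → write X, move →, go to S
S | XYX[_]   read _ → write X, move ←, go to Q
Q | XY[X]X   read X → write Y, move ←, go to R
R | X[Y]YX   read Y → write _, move →, go to S
S | X_[Y]X   read Y → write Y, move →, go to R
R | X_Y[X]
At halt the head is at cell 3.

3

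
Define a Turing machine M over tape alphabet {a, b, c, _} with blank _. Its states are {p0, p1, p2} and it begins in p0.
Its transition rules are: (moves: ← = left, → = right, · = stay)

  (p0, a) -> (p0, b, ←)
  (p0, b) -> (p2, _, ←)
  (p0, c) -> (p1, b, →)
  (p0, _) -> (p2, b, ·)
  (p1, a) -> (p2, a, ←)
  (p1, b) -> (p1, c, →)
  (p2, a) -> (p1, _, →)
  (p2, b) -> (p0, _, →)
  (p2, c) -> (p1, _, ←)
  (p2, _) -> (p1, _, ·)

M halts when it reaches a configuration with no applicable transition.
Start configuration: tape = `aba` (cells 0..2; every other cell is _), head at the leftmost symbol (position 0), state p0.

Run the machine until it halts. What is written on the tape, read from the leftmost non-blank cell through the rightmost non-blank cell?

ba

state=p0 head=0 tape=_[a]ba   (p0,a)→(p0,b,←)
state=p0 head=-1 tape=[_]bba   (p0,_)→(p2,b,·)
state=p2 head=-1 tape=[b]bba   (p2,b)→(p0,_,→)
state=p0 head=0 tape=_[b]ba   (p0,b)→(p2,_,←)
state=p2 head=-1 tape=[_]_ba   (p2,_)→(p1,_,·)
state=p1 head=-1 tape=[_]_ba
The non-blank tape span at halt is ba.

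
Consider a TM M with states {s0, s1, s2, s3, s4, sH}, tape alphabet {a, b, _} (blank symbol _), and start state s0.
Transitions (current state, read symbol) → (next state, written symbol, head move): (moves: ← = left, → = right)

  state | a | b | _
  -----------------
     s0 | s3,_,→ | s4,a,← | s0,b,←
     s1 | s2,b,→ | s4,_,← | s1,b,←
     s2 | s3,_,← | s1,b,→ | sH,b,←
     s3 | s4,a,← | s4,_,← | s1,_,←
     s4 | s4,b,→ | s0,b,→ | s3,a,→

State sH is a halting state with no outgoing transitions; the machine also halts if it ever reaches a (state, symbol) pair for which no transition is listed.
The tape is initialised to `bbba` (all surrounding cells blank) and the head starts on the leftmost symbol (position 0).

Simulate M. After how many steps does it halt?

18

s0 | _[b]bba__   read b → write a, move ←, go to s4
s4 | [_]abba__   read _ → write a, move →, go to s3
s3 | a[a]bba__   read a → write a, move ←, go to s4
s4 | [a]abba__   read a → write b, move →, go to s4
s4 | b[a]bba__   read a → write b, move →, go to s4
s4 | bb[b]ba__   read b → write b, move →, go to s0
s0 | bbb[b]a__   read b → write a, move ←, go to s4
s4 | bb[b]aa__   read b → write b, move →, go to s0
s0 | bbb[a]a__   read a → write _, move →, go to s3
s3 | bbb_[a]__   read a → write a, move ←, go to s4
s4 | bbb[_]a__   read _ → write a, move →, go to s3
s3 | bbba[a]__   read a → write a, move ←, go to s4
s4 | bbb[a]a__   read a → write b, move →, go to s4
s4 | bbbb[a]__   read a → write b, move →, go to s4
s4 | bbbbb[_]_   read _ → write a, move →, go to s3
s3 | bbbbba[_]   read _ → write _, move ←, go to s1
s1 | bbbbb[a]_   read a → write b, move →, go to s2
s2 | bbbbbb[_]   read _ → write b, move ←, go to sH
sH | bbbbb[b]b
M halts after 18 transitions.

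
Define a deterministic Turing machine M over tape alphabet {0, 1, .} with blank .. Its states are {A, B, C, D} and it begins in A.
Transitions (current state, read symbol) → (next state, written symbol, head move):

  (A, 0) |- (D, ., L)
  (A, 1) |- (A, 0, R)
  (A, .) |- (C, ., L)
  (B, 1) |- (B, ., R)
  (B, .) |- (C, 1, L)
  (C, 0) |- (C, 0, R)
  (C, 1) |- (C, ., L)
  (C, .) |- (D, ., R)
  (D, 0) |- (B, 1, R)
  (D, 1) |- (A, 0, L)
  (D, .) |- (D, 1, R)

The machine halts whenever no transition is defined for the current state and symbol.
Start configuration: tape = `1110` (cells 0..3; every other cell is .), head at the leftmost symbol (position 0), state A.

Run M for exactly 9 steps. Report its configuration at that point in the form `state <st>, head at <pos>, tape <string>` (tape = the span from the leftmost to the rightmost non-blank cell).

A | [1]110   read 1 → write 0, move R, go to A
A | 0[1]10   read 1 → write 0, move R, go to A
A | 00[1]0   read 1 → write 0, move R, go to A
A | 000[0]   read 0 → write ., move L, go to D
D | 00[0].   read 0 → write 1, move R, go to B
B | 001[.]   read . → write 1, move L, go to C
C | 00[1]1   read 1 → write ., move L, go to C
C | 0[0].1   read 0 → write 0, move R, go to C
C | 00[.]1   read . → write ., move R, go to D
D | 00.[1]
After 9 steps: state D, head at 3, tape 00.1.

state D, head at 3, tape 00.1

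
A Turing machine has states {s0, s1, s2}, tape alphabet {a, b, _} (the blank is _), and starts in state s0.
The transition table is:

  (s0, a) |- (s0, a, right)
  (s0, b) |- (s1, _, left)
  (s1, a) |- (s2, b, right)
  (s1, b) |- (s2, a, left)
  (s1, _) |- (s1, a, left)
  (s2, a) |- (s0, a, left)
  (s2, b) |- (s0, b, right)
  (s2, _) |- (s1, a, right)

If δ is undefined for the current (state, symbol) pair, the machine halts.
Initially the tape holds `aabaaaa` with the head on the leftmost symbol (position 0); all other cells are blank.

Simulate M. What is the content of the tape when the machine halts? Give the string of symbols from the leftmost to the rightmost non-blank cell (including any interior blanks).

s0 | [a]abaaaa__   read a → write a, move right, go to s0
s0 | a[a]baaaa__   read a → write a, move right, go to s0
s0 | aa[b]aaaa__   read b → write _, move left, go to s1
s1 | a[a]_aaaa__   read a → write b, move right, go to s2
s2 | ab[_]aaaa__   read _ → write a, move right, go to s1
s1 | aba[a]aaa__   read a → write b, move right, go to s2
s2 | abab[a]aa__   read a → write a, move left, go to s0
s0 | aba[b]aaa__   read b → write _, move left, go to s1
s1 | ab[a]_aaa__   read a → write b, move right, go to s2
s2 | abb[_]aaa__   read _ → write a, move right, go to s1
s1 | abba[a]aa__   read a → write b, move right, go to s2
s2 | abbab[a]a__   read a → write a, move left, go to s0
s0 | abba[b]aa__   read b → write _, move left, go to s1
s1 | abb[a]_aa__   read a → write b, move right, go to s2
s2 | abbb[_]aa__   read _ → write a, move right, go to s1
s1 | abbba[a]a__   read a → write b, move right, go to s2
s2 | abbbab[a]__   read a → write a, move left, go to s0
s0 | abbba[b]a__   read b → write _, move left, go to s1
s1 | abbb[a]_a__   read a → write b, move right, go to s2
s2 | abbbb[_]a__   read _ → write a, move right, go to s1
s1 | abbbba[a]__   read a → write b, move right, go to s2
s2 | abbbbab[_]_   read _ → write a, move right, go to s1
s1 | abbbbaba[_]   read _ → write a, move left, go to s1
s1 | abbbbab[a]a   read a → write b, move right, go to s2
s2 | abbbbabb[a]   read a → write a, move left, go to s0
s0 | abbbbab[b]a   read b → write _, move left, go to s1
s1 | abbbba[b]_a   read b → write a, move left, go to s2
s2 | abbbb[a]a_a   read a → write a, move left, go to s0
s0 | abbb[b]aa_a   read b → write _, move left, go to s1
s1 | abb[b]_aa_a   read b → write a, move left, go to s2
s2 | ab[b]a_aa_a   read b → write b, move right, go to s0
s0 | abb[a]_aa_a   read a → write a, move right, go to s0
s0 | abba[_]aa_a
The non-blank tape span at halt is abba_aa_a.

abba_aa_a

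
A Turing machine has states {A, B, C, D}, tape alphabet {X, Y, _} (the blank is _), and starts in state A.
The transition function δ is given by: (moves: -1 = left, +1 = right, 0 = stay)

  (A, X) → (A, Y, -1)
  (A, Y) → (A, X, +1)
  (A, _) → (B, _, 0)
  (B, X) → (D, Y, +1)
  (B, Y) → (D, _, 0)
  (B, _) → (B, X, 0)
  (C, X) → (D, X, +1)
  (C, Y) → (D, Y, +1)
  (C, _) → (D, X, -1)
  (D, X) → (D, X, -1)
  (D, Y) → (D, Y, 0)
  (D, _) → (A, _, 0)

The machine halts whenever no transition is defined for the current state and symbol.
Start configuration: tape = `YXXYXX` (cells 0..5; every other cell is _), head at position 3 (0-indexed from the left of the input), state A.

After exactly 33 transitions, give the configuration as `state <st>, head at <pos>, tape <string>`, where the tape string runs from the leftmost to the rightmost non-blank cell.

state=A head=3 tape=_YXX[Y]XX   (A,Y)→(A,X,+1)
state=A head=4 tape=_YXXX[X]X   (A,X)→(A,Y,-1)
state=A head=3 tape=_YXX[X]YX   (A,X)→(A,Y,-1)
state=A head=2 tape=_YX[X]YYX   (A,X)→(A,Y,-1)
state=A head=1 tape=_Y[X]YYYX   (A,X)→(A,Y,-1)
state=A head=0 tape=_[Y]YYYYX   (A,Y)→(A,X,+1)
state=A head=1 tape=_X[Y]YYYX   (A,Y)→(A,X,+1)
state=A head=2 tape=_XX[Y]YYX   (A,Y)→(A,X,+1)
state=A head=3 tape=_XXX[Y]YX   (A,Y)→(A,X,+1)
state=A head=4 tape=_XXXX[Y]X   (A,Y)→(A,X,+1)
state=A head=5 tape=_XXXXX[X]   (A,X)→(A,Y,-1)
state=A head=4 tape=_XXXX[X]Y   (A,X)→(A,Y,-1)
state=A head=3 tape=_XXX[X]YY   (A,X)→(A,Y,-1)
state=A head=2 tape=_XX[X]YYY   (A,X)→(A,Y,-1)
state=A head=1 tape=_X[X]YYYY   (A,X)→(A,Y,-1)
state=A head=0 tape=_[X]YYYYY   (A,X)→(A,Y,-1)
state=A head=-1 tape=[_]YYYYYY   (A,_)→(B,_,0)
state=B head=-1 tape=[_]YYYYYY   (B,_)→(B,X,0)
state=B head=-1 tape=[X]YYYYYY   (B,X)→(D,Y,+1)
state=D head=0 tape=Y[Y]YYYYY   (D,Y)→(D,Y,0)
state=D head=0 tape=Y[Y]YYYYY   (D,Y)→(D,Y,0)
state=D head=0 tape=Y[Y]YYYYY   (D,Y)→(D,Y,0)
state=D head=0 tape=Y[Y]YYYYY   (D,Y)→(D,Y,0)
state=D head=0 tape=Y[Y]YYYYY   (D,Y)→(D,Y,0)
state=D head=0 tape=Y[Y]YYYYY   (D,Y)→(D,Y,0)
state=D head=0 tape=Y[Y]YYYYY   (D,Y)→(D,Y,0)
state=D head=0 tape=Y[Y]YYYYY   (D,Y)→(D,Y,0)
state=D head=0 tape=Y[Y]YYYYY   (D,Y)→(D,Y,0)
state=D head=0 tape=Y[Y]YYYYY   (D,Y)→(D,Y,0)
state=D head=0 tape=Y[Y]YYYYY   (D,Y)→(D,Y,0)
state=D head=0 tape=Y[Y]YYYYY   (D,Y)→(D,Y,0)
state=D head=0 tape=Y[Y]YYYYY   (D,Y)→(D,Y,0)
state=D head=0 tape=Y[Y]YYYYY   (D,Y)→(D,Y,0)
state=D head=0 tape=Y[Y]YYYYY
After 33 steps: state D, head at 0, tape YYYYYYY.

state D, head at 0, tape YYYYYYY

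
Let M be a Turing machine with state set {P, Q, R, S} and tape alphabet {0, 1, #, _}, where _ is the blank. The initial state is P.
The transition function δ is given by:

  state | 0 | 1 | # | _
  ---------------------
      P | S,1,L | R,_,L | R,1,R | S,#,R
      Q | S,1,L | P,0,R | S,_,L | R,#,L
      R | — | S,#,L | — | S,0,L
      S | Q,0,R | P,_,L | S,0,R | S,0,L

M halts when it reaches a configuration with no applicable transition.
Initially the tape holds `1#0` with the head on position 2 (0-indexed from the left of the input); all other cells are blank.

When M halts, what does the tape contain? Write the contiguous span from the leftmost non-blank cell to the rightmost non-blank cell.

00000#

P | _1#[0]__   read 0 → write 1, move L, go to S
S | _1[#]1__   read # → write 0, move R, go to S
S | _10[1]__   read 1 → write _, move L, go to P
P | _1[0]___   read 0 → write 1, move L, go to S
S | _[1]1___   read 1 → write _, move L, go to P
P | [_]_1___   read _ → write #, move R, go to S
S | #[_]1___   read _ → write 0, move L, go to S
S | [#]01___   read # → write 0, move R, go to S
S | 0[0]1___   read 0 → write 0, move R, go to Q
Q | 00[1]___   read 1 → write 0, move R, go to P
P | 000[_]__   read _ → write #, move R, go to S
S | 000#[_]_   read _ → write 0, move L, go to S
S | 000[#]0_   read # → write 0, move R, go to S
S | 0000[0]_   read 0 → write 0, move R, go to Q
Q | 00000[_]   read _ → write #, move L, go to R
R | 0000[0]#
The non-blank tape span at halt is 00000#.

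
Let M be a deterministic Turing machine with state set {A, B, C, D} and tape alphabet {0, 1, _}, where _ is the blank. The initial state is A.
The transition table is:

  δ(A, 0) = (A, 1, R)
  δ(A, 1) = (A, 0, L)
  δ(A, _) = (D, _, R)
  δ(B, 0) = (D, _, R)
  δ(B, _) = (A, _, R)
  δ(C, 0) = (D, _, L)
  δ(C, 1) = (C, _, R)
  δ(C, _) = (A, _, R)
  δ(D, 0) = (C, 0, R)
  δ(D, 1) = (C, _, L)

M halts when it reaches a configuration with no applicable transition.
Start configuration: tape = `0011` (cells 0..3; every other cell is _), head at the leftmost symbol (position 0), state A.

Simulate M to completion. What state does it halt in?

state=A head=0 tape=_[0]011__   (A,0)→(A,1,R)
state=A head=1 tape=_1[0]11__   (A,0)→(A,1,R)
state=A head=2 tape=_11[1]1__   (A,1)→(A,0,L)
state=A head=1 tape=_1[1]01__   (A,1)→(A,0,L)
state=A head=0 tape=_[1]001__   (A,1)→(A,0,L)
state=A head=-1 tape=[_]0001__   (A,_)→(D,_,R)
state=D head=0 tape=_[0]001__   (D,0)→(C,0,R)
state=C head=1 tape=_0[0]01__   (C,0)→(D,_,L)
state=D head=0 tape=_[0]_01__   (D,0)→(C,0,R)
state=C head=1 tape=_0[_]01__   (C,_)→(A,_,R)
state=A head=2 tape=_0_[0]1__   (A,0)→(A,1,R)
state=A head=3 tape=_0_1[1]__   (A,1)→(A,0,L)
state=A head=2 tape=_0_[1]0__   (A,1)→(A,0,L)
state=A head=1 tape=_0[_]00__   (A,_)→(D,_,R)
state=D head=2 tape=_0_[0]0__   (D,0)→(C,0,R)
state=C head=3 tape=_0_0[0]__   (C,0)→(D,_,L)
state=D head=2 tape=_0_[0]___   (D,0)→(C,0,R)
state=C head=3 tape=_0_0[_]__   (C,_)→(A,_,R)
state=A head=4 tape=_0_0_[_]_   (A,_)→(D,_,R)
state=D head=5 tape=_0_0__[_]
No transition is defined for (D, _); M halts in state D.

D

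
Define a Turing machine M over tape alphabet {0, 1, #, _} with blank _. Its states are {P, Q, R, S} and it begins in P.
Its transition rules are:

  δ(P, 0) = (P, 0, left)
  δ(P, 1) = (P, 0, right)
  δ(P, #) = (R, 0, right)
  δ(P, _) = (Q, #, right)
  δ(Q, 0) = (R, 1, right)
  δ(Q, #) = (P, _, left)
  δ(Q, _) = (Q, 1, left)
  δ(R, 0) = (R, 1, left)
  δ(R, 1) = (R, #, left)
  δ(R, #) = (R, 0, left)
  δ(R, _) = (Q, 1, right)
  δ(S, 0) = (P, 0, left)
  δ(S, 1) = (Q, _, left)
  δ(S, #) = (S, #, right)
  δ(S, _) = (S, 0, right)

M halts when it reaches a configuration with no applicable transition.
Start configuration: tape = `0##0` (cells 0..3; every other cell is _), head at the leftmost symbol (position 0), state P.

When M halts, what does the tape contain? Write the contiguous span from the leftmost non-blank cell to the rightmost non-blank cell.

state=P head=0 tape=____[0]##0   (P,0)→(P,0,left)
state=P head=-1 tape=___[_]0##0   (P,_)→(Q,#,right)
state=Q head=0 tape=___#[0]##0   (Q,0)→(R,1,right)
state=R head=1 tape=___#1[#]#0   (R,#)→(R,0,left)
state=R head=0 tape=___#[1]0#0   (R,1)→(R,#,left)
state=R head=-1 tape=___[#]#0#0   (R,#)→(R,0,left)
state=R head=-2 tape=__[_]0#0#0   (R,_)→(Q,1,right)
state=Q head=-1 tape=__1[0]#0#0   (Q,0)→(R,1,right)
state=R head=0 tape=__11[#]0#0   (R,#)→(R,0,left)
state=R head=-1 tape=__1[1]00#0   (R,1)→(R,#,left)
state=R head=-2 tape=__[1]#00#0   (R,1)→(R,#,left)
state=R head=-3 tape=_[_]##00#0   (R,_)→(Q,1,right)
state=Q head=-2 tape=_1[#]#00#0   (Q,#)→(P,_,left)
state=P head=-3 tape=_[1]_#00#0   (P,1)→(P,0,right)
state=P head=-2 tape=_0[_]#00#0   (P,_)→(Q,#,right)
state=Q head=-1 tape=_0#[#]00#0   (Q,#)→(P,_,left)
state=P head=-2 tape=_0[#]_00#0   (P,#)→(R,0,right)
state=R head=-1 tape=_00[_]00#0   (R,_)→(Q,1,right)
state=Q head=0 tape=_001[0]0#0   (Q,0)→(R,1,right)
state=R head=1 tape=_0011[0]#0   (R,0)→(R,1,left)
state=R head=0 tape=_001[1]1#0   (R,1)→(R,#,left)
state=R head=-1 tape=_00[1]#1#0   (R,1)→(R,#,left)
state=R head=-2 tape=_0[0]##1#0   (R,0)→(R,1,left)
state=R head=-3 tape=_[0]1##1#0   (R,0)→(R,1,left)
state=R head=-4 tape=[_]11##1#0   (R,_)→(Q,1,right)
state=Q head=-3 tape=1[1]1##1#0
The non-blank tape span at halt is 111##1#0.

111##1#0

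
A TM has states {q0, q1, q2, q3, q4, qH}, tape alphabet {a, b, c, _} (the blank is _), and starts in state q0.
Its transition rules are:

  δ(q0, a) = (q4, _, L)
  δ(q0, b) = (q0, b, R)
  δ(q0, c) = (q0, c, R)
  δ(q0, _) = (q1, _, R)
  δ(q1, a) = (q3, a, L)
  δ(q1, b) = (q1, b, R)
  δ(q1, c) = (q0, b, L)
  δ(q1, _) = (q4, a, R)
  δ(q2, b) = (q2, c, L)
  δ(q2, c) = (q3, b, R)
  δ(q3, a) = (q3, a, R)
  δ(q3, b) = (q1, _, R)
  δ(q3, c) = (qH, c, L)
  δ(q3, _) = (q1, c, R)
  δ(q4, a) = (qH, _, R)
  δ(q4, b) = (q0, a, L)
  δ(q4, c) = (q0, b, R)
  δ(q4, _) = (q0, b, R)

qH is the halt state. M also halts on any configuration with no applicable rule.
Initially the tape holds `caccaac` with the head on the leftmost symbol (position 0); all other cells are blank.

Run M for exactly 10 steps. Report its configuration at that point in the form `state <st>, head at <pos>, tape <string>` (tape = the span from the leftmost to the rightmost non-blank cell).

state q0, head at 4, tape b_bbaac

q0 | [c]accaac   read c → write c, move R, go to q0
q0 | c[a]ccaac   read a → write _, move L, go to q4
q4 | [c]_ccaac   read c → write b, move R, go to q0
q0 | b[_]ccaac   read _ → write _, move R, go to q1
q1 | b_[c]caac   read c → write b, move L, go to q0
q0 | b[_]bcaac   read _ → write _, move R, go to q1
q1 | b_[b]caac   read b → write b, move R, go to q1
q1 | b_b[c]aac   read c → write b, move L, go to q0
q0 | b_[b]baac   read b → write b, move R, go to q0
q0 | b_b[b]aac   read b → write b, move R, go to q0
q0 | b_bb[a]ac
After 10 steps: state q0, head at 4, tape b_bbaac.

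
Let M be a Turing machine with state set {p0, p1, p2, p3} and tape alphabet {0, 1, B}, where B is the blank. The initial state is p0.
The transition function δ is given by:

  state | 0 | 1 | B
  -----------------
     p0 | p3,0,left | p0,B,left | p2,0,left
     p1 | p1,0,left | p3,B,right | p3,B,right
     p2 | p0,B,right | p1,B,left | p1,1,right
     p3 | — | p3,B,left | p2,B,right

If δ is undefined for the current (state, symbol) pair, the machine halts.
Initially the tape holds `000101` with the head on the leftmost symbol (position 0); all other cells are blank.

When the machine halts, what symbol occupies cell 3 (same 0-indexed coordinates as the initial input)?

B

state=p0 head=0 tape=B[0]00101   (p0,0)→(p3,0,left)
state=p3 head=-1 tape=[B]000101   (p3,B)→(p2,B,right)
state=p2 head=0 tape=B[0]00101   (p2,0)→(p0,B,right)
state=p0 head=1 tape=BB[0]0101   (p0,0)→(p3,0,left)
state=p3 head=0 tape=B[B]00101   (p3,B)→(p2,B,right)
state=p2 head=1 tape=BB[0]0101   (p2,0)→(p0,B,right)
state=p0 head=2 tape=BBB[0]101   (p0,0)→(p3,0,left)
state=p3 head=1 tape=BB[B]0101   (p3,B)→(p2,B,right)
state=p2 head=2 tape=BBB[0]101   (p2,0)→(p0,B,right)
state=p0 head=3 tape=BBBB[1]01   (p0,1)→(p0,B,left)
state=p0 head=2 tape=BBB[B]B01   (p0,B)→(p2,0,left)
state=p2 head=1 tape=BB[B]0B01   (p2,B)→(p1,1,right)
state=p1 head=2 tape=BB1[0]B01   (p1,0)→(p1,0,left)
state=p1 head=1 tape=BB[1]0B01   (p1,1)→(p3,B,right)
state=p3 head=2 tape=BBB[0]B01
Cell 3 holds B when M halts.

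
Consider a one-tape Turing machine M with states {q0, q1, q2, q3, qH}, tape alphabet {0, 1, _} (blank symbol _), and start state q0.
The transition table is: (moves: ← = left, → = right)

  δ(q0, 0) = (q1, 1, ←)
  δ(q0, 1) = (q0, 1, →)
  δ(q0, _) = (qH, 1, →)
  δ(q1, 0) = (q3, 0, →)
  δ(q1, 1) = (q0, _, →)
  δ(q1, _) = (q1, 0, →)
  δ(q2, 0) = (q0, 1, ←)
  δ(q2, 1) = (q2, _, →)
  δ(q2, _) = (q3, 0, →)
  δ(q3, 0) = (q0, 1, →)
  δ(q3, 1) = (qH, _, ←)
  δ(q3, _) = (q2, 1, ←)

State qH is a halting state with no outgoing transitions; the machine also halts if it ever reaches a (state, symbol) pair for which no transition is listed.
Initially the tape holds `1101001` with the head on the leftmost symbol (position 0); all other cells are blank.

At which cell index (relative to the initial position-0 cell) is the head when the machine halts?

q0 | [1]101001__   read 1 → write 1, move →, go to q0
q0 | 1[1]01001__   read 1 → write 1, move →, go to q0
q0 | 11[0]1001__   read 0 → write 1, move ←, go to q1
q1 | 1[1]11001__   read 1 → write _, move →, go to q0
q0 | 1_[1]1001__   read 1 → write 1, move →, go to q0
q0 | 1_1[1]001__   read 1 → write 1, move →, go to q0
q0 | 1_11[0]01__   read 0 → write 1, move ←, go to q1
q1 | 1_1[1]101__   read 1 → write _, move →, go to q0
q0 | 1_1_[1]01__   read 1 → write 1, move →, go to q0
q0 | 1_1_1[0]1__   read 0 → write 1, move ←, go to q1
q1 | 1_1_[1]11__   read 1 → write _, move →, go to q0
q0 | 1_1__[1]1__   read 1 → write 1, move →, go to q0
q0 | 1_1__1[1]__   read 1 → write 1, move →, go to q0
q0 | 1_1__11[_]_   read _ → write 1, move →, go to qH
qH | 1_1__111[_]
At halt the head is at cell 8.

8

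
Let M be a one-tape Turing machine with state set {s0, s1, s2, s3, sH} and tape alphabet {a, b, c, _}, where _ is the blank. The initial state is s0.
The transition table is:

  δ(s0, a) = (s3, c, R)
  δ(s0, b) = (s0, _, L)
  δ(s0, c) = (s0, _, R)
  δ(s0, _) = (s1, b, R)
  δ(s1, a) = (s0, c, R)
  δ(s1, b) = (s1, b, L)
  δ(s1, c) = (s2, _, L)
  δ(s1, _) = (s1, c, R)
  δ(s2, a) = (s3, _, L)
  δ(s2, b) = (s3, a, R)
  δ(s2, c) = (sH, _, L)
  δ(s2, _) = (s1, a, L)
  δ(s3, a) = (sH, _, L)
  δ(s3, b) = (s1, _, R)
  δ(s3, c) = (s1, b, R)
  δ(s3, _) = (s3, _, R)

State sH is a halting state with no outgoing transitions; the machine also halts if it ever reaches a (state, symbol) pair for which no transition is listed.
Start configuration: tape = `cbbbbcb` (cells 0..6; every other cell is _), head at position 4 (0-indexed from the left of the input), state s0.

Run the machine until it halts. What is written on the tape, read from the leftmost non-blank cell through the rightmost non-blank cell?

s0 | cbbb[b]cb   read b → write _, move L, go to s0
s0 | cbb[b]_cb   read b → write _, move L, go to s0
s0 | cb[b]__cb   read b → write _, move L, go to s0
s0 | c[b]___cb   read b → write _, move L, go to s0
s0 | [c]____cb   read c → write _, move R, go to s0
s0 | _[_]___cb   read _ → write b, move R, go to s1
s1 | _b[_]__cb   read _ → write c, move R, go to s1
s1 | _bc[_]_cb   read _ → write c, move R, go to s1
s1 | _bcc[_]cb   read _ → write c, move R, go to s1
s1 | _bccc[c]b   read c → write _, move L, go to s2
s2 | _bcc[c]_b   read c → write _, move L, go to sH
sH | _bc[c]__b
The non-blank tape span at halt is bcc__b.

bcc__b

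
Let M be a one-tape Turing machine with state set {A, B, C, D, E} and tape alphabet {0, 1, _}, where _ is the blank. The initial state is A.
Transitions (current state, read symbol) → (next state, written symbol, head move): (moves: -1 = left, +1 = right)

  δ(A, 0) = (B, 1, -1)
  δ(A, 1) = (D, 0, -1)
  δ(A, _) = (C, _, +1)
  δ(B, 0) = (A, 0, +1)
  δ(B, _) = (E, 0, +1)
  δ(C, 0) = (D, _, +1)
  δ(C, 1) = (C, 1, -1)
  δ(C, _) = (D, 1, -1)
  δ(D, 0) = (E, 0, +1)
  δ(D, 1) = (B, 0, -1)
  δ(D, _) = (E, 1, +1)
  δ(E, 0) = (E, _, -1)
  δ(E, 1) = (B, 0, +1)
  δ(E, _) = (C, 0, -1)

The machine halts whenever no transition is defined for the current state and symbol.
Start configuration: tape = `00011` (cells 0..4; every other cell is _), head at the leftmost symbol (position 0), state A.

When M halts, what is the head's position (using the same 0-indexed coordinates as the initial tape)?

4

state=A head=0 tape=____[0]0011   (A,0)→(B,1,-1)
state=B head=-1 tape=___[_]10011   (B,_)→(E,0,+1)
state=E head=0 tape=___0[1]0011   (E,1)→(B,0,+1)
state=B head=1 tape=___00[0]011   (B,0)→(A,0,+1)
state=A head=2 tape=___000[0]11   (A,0)→(B,1,-1)
state=B head=1 tape=___00[0]111   (B,0)→(A,0,+1)
state=A head=2 tape=___000[1]11   (A,1)→(D,0,-1)
state=D head=1 tape=___00[0]011   (D,0)→(E,0,+1)
state=E head=2 tape=___000[0]11   (E,0)→(E,_,-1)
state=E head=1 tape=___00[0]_11   (E,0)→(E,_,-1)
state=E head=0 tape=___0[0]__11   (E,0)→(E,_,-1)
state=E head=-1 tape=___[0]___11   (E,0)→(E,_,-1)
state=E head=-2 tape=__[_]____11   (E,_)→(C,0,-1)
state=C head=-3 tape=_[_]0____11   (C,_)→(D,1,-1)
state=D head=-4 tape=[_]10____11   (D,_)→(E,1,+1)
state=E head=-3 tape=1[1]0____11   (E,1)→(B,0,+1)
state=B head=-2 tape=10[0]____11   (B,0)→(A,0,+1)
state=A head=-1 tape=100[_]___11   (A,_)→(C,_,+1)
state=C head=0 tape=100_[_]__11   (C,_)→(D,1,-1)
state=D head=-1 tape=100[_]1__11   (D,_)→(E,1,+1)
state=E head=0 tape=1001[1]__11   (E,1)→(B,0,+1)
state=B head=1 tape=10010[_]_11   (B,_)→(E,0,+1)
state=E head=2 tape=100100[_]11   (E,_)→(C,0,-1)
state=C head=1 tape=10010[0]011   (C,0)→(D,_,+1)
state=D head=2 tape=10010_[0]11   (D,0)→(E,0,+1)
state=E head=3 tape=10010_0[1]1   (E,1)→(B,0,+1)
state=B head=4 tape=10010_00[1]
At halt the head is at cell 4.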